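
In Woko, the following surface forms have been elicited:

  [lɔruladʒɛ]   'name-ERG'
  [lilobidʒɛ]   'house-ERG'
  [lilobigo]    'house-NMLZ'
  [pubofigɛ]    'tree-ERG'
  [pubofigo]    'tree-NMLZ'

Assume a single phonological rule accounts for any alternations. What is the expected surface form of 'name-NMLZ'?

[lɔrulago]

'house' shows [dʒ] ~ [g] at the end of the stem ([lilobidʒɛ] vs [lilobigo]).
Compare 'tree', with invariant [g] in [pubofigɛ] and [pubofigo]: an analysis with underlying /g/ and a rule producing [dʒ] before the ERG suffix would wrongly predict alternation here too.
So /dʒ/ is underlying, and a rule of depalatalization — palato-alveolar /dʒ/ becomes [g] when no front vowel follows — gives [g].
From [lɔruladʒɛ] the stem 'name' is /lɔruladʒ/; when no front vowel follows this yields [lɔrulago].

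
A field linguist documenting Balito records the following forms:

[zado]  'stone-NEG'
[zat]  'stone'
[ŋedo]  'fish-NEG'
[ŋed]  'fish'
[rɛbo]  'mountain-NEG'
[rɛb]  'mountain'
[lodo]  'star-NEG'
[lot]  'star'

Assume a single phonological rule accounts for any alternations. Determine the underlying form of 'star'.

/lot/

In [lodo] and [lot] the final segment of 'star' alternates: [d] ~ [t].
Compare 'fish', with invariant [d] in [ŋedo] and [ŋed]: an analysis with underlying /d/ and a rule producing [t] in isolation would wrongly predict alternation here too.
The underlying segment must be /t/; voiceless stops become voiced between vowels, yielding [d] there.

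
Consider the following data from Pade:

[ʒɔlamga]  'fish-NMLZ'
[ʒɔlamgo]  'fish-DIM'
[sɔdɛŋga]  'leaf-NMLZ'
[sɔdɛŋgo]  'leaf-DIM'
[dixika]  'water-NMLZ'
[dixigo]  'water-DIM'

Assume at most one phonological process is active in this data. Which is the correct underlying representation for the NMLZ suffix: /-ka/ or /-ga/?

The NMLZ suffix surfaces as [-ga] and [-ka], depending on the final segment of the stem.
The DIM suffix, which begins with [g], is invariant after every stem; so [g] is not altered by any rule here.
The NMLZ suffix is therefore /-ka/ underlyingly, with post-nasal voicing: voiceless stops become voiced after a nasal.

/-ka/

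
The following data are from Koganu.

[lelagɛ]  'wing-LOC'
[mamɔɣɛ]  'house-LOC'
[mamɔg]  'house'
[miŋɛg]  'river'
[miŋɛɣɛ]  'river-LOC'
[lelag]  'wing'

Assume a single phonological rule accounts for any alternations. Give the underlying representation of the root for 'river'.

/miŋɛɣ/

The root 'river' surfaces as [miŋɛg] and [miŋɛɣɛ], with a stem-final [g] ~ [ɣ] alternation.
If /g/ were underlying and a rule turned it into [ɣ] before the LOC suffix, 'wing' would also alternate; but it has [g] in both [lelag] and [lelagɛ].
Therefore /ɣ/ is basic and [g] is derived by word-final hardening (voiced fricatives become stops word-finally).
The underlying form of 'river' is therefore /miŋɛɣ/.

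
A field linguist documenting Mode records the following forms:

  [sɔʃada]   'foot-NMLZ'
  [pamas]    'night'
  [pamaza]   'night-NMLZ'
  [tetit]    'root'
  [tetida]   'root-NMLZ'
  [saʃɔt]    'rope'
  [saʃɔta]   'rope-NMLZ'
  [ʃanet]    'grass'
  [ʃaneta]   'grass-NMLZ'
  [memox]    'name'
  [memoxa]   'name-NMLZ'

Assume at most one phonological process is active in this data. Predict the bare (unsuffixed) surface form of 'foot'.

[sɔʃat]

The root 'root' surfaces as [tetit] and [tetida], with a stem-final [t] ~ [d] alternation.
Compare 'rope', with invariant [t] in [saʃɔt] and [saʃɔta]: an analysis with underlying /t/ and a rule producing [d] before the NMLZ suffix would wrongly predict alternation here too.
The underlying segment must be /d/; voiced obstruents become voiceless word-finally, yielding [t] there.
From [sɔʃada] the stem 'foot' is /sɔʃad/; word-finally this yields [sɔʃat].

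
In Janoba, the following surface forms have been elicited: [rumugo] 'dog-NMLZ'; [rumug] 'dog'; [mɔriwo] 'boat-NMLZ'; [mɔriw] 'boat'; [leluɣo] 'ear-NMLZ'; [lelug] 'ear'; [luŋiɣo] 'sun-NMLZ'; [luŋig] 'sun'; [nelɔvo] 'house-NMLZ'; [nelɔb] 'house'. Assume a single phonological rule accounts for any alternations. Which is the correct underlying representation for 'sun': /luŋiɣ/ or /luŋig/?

/luŋiɣ/

In [luŋiɣo] and [luŋig] the final segment of 'sun' alternates: [ɣ] ~ [g].
If /g/ were underlying and a rule turned it into [ɣ] before the NMLZ suffix, 'dog' would also alternate; but it has [g] in both [rumugo] and [rumug].
The alternation reflects word-final hardening: voiced fricatives become stops word-finally. /ɣ/ is underlying.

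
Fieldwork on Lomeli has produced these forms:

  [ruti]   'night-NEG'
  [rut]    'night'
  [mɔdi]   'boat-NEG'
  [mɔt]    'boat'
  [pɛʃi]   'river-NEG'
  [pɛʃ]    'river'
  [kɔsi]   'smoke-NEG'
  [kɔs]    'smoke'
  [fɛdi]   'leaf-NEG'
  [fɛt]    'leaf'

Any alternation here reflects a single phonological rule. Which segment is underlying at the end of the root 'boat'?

'boat' shows [d] ~ [t] at the end of the stem ([mɔdi] vs [mɔt]).
If /t/ were underlying and a rule turned it into [d] before the NEG suffix, 'night' would also alternate; but it has [t] in both [ruti] and [rut].
Therefore /d/ is basic and [t] is derived by word-final obstruent devoicing (voiced obstruents become voiceless word-finally).

/d/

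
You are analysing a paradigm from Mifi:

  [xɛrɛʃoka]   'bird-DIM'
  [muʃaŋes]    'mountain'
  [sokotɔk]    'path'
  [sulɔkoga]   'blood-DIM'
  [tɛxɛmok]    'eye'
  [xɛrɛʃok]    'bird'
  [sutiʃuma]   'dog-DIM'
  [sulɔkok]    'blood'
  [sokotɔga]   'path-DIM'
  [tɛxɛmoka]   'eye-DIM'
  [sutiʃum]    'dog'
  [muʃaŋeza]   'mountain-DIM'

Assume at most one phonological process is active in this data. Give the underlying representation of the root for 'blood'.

'blood' shows [k] ~ [g] at the end of the stem ([sulɔkok] vs [sulɔkoga]).
But 'bird' keeps [k] in both environments ([xɛrɛʃok], [xɛrɛʃoka]), so there is no rule changing /k/ to [g] before the DIM suffix.
The underlying segment must be /g/; voiced obstruents become voiceless word-finally, yielding [k] there.

/sulɔkog/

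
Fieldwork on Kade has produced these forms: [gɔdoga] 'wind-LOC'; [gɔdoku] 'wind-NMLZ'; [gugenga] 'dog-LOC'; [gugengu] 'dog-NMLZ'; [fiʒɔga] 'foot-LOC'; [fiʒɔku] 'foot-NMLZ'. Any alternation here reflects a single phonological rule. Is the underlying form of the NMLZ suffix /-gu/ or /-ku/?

The NMLZ suffix surfaces as [-gu] and [-ku], depending on the final segment of the stem.
By contrast the LOC suffix keeps its initial [g] throughout — that segment must be underlying.
So the underlying form is /-ku/, and voiceless stops become voiced after a nasal.

/-ku/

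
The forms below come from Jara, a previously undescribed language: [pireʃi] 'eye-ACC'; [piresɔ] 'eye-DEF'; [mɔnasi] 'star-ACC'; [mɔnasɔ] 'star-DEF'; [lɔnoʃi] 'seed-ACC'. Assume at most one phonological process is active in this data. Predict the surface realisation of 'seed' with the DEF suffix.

[lɔnosɔ]

The root 'eye' surfaces as [pireʃi] and [piresɔ], with a stem-final [ʃ] ~ [s] alternation.
If /s/ were underlying and a rule turned it into [ʃ] before the ACC suffix, 'star' would also alternate; but it has [s] in both [mɔnasi] and [mɔnasɔ].
The alternation reflects depalatalization: palato-alveolar /ʃ/ becomes [s] when no front vowel follows. /ʃ/ is underlying.
The one attested form of 'seed', [lɔnoʃi], shows underlying /lɔnoʃ/. Applying the same rule when no front vowel follows gives [lɔnosɔ].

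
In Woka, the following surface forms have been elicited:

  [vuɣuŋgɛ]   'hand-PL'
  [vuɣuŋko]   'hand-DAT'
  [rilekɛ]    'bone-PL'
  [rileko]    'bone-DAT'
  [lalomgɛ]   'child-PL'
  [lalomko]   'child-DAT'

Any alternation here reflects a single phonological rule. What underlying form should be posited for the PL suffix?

/-gɛ/

The PL morpheme has two allomorphs, [-gɛ] and [-kɛ].
By contrast the DAT suffix keeps its initial [k] throughout — that segment must be underlying.
The PL suffix is therefore /-gɛ/ underlyingly, with post-vocalic devoicing: voiced stops become voiceless after a vowel.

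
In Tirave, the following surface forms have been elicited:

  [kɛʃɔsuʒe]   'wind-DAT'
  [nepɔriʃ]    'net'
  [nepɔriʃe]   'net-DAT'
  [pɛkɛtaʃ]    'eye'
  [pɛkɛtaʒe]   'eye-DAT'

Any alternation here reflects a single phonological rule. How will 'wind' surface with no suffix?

'eye' shows [ʃ] ~ [ʒ] at the end of the stem ([pɛkɛtaʃ] vs [pɛkɛtaʒe]).
If /ʃ/ were underlying and a rule turned it into [ʒ] before the DAT suffix, 'net' would also alternate; but it has [ʃ] in both [nepɔriʃ] and [nepɔriʃe].
So /ʒ/ is underlying, and a rule of word-final obstruent devoicing — voiced obstruents become voiceless word-finally — gives [ʃ].
The one attested form of 'wind', [kɛʃɔsuʒe], shows underlying /kɛʃɔsuʒ/. Applying the same rule word-finally gives [kɛʃɔsuʃ].

[kɛʃɔsuʃ]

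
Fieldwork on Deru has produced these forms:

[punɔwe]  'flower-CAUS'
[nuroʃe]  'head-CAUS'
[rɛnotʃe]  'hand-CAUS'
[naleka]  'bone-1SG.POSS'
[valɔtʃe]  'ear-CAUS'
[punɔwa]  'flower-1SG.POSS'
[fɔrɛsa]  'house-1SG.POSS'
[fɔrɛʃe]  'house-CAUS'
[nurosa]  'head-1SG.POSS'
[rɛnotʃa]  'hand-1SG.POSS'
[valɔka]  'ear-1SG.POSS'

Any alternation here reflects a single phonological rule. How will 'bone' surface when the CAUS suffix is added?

[naletʃe]

'ear' shows [tʃ] ~ [k] at the end of the stem ([valɔtʃe] vs [valɔka]).
The stem 'hand' ([rɛnotʃe], [rɛnotʃa]) shows [tʃ] unchanged in both environments, so [tʃ] cannot be basic with [k] derived before the 1SG.POSS suffix.
The alternation reflects palatalization before a front vowel: /k/ and /s/ become palato-alveolar [tʃ] and [ʃ] before a front vowel. /k/ is underlying.
From [naleka] the stem 'bone' is /nalek/; before a front vowel this yields [naletʃe].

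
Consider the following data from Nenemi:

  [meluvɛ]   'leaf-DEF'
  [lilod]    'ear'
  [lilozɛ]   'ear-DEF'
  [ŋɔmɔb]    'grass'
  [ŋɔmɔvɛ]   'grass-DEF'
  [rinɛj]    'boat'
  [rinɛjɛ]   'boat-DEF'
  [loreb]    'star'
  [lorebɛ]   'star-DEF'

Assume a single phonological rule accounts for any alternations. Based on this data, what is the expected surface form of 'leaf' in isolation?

[melub]

'grass' shows [b] ~ [v] at the end of the stem ([ŋɔmɔb] vs [ŋɔmɔvɛ]).
Compare 'star', with invariant [b] in [loreb] and [lorebɛ]: an analysis with underlying /b/ and a rule producing [v] before the DEF suffix would wrongly predict alternation here too.
The alternation reflects word-final hardening: voiced fricatives become stops word-finally. /v/ is underlying.
From [meluvɛ] the stem 'leaf' is /meluv/; word-finally this yields [melub].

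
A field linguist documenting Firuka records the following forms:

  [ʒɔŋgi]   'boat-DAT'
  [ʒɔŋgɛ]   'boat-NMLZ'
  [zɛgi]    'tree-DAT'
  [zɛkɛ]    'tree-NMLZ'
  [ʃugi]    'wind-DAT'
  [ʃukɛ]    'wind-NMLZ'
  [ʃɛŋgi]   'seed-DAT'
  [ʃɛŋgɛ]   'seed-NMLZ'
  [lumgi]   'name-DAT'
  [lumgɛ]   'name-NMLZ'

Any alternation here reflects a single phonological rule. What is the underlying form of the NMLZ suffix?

The NMLZ suffix surfaces as [-gɛ] and [-kɛ], depending on the final segment of the stem.
By contrast the DAT suffix keeps its initial [g] throughout — that segment must be underlying.
So the underlying form is /-kɛ/, and voiceless stops become voiced after a nasal.

/-kɛ/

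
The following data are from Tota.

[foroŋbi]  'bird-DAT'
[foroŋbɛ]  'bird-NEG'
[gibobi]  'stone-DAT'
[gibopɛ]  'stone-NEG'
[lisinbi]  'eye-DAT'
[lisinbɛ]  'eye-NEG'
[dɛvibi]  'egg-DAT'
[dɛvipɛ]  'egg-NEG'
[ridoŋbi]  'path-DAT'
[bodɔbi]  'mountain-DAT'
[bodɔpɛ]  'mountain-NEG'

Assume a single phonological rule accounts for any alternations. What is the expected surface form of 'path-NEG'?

The NEG morpheme has two allomorphs, [-bɛ] and [-pɛ].
By contrast the DAT suffix keeps its initial [b] throughout — that segment must be underlying.
The NEG suffix is therefore /-pɛ/ underlyingly, with post-nasal voicing: voiceless stops become voiced after a nasal.
After 'path', which ends in a nasal, the suffix surfaces as [-bɛ], giving [ridoŋbɛ].

[ridoŋbɛ]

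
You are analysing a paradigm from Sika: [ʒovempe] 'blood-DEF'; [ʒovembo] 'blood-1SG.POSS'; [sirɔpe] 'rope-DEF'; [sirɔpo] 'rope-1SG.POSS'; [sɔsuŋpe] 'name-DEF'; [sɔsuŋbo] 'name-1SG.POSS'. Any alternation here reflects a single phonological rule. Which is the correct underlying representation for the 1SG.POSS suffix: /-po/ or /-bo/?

/-bo/

The 1SG.POSS morpheme has two allomorphs, [-bo] and [-po].
The DEF suffix, which begins with [p], is invariant after every stem; so [p] is not altered by any rule here.
So the underlying form is /-bo/, and voiced stops become voiceless after a vowel.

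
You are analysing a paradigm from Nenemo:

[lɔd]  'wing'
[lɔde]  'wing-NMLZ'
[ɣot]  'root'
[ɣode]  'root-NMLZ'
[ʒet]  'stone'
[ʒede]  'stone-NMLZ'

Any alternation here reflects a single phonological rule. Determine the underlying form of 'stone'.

/ʒet/

In [ʒet] and [ʒede] the final segment of 'stone' alternates: [t] ~ [d].
But 'wing' keeps [d] in both environments ([lɔd], [lɔde]), so there is no rule changing /d/ to [t] in isolation.
The alternation reflects intervocalic voicing: voiceless stops become voiced between vowels. /t/ is underlying.
So 'stone' = /ʒet/.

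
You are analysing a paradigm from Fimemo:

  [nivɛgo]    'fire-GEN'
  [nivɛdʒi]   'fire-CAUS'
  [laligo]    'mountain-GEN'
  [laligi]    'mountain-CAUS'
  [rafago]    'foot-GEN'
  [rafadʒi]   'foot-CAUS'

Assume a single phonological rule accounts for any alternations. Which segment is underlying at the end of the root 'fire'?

In [nivɛgo] and [nivɛdʒi] the final segment of 'fire' alternates: [g] ~ [dʒ].
The stem 'mountain' ([laligo], [laligi]) shows [g] unchanged in both environments, so [g] cannot be basic with [dʒ] derived before the CAUS suffix.
So /dʒ/ is underlying, and a rule of depalatalization — palato-alveolar /dʒ/ becomes [g] when no front vowel follows — gives [g].

/dʒ/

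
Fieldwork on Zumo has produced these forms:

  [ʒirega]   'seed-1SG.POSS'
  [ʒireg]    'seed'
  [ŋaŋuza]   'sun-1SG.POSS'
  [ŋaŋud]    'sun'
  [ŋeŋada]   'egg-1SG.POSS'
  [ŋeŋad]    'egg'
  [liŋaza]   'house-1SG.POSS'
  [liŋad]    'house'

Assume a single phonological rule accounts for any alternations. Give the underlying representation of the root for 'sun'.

'sun' shows [z] ~ [d] at the end of the stem ([ŋaŋuza] vs [ŋaŋud]).
If /d/ were underlying and a rule turned it into [z] before the 1SG.POSS suffix, 'egg' would also alternate; but it has [d] in both [ŋeŋada] and [ŋeŋad].
The underlying segment must be /z/; voiced fricatives become stops word-finally, yielding [d] there.
Hence 'sun' is /ŋaŋuz/ underlyingly.

/ŋaŋuz/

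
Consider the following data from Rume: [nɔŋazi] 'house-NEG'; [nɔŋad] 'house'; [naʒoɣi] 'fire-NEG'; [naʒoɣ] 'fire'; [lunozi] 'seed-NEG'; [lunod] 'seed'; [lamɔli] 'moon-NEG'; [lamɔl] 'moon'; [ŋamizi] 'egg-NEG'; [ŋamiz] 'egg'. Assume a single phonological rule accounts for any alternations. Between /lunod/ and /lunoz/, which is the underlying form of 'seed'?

The stem for 'seed' ends in [z] in [lunozi] but [d] in [lunod].
The stem 'egg' ([ŋamizi], [ŋamiz]) shows [z] unchanged in both environments, so [z] cannot be basic with [d] derived in isolation.
The alternation reflects intervocalic spirantization: voiced stops become fricatives between vowels. /d/ is underlying.

/lunod/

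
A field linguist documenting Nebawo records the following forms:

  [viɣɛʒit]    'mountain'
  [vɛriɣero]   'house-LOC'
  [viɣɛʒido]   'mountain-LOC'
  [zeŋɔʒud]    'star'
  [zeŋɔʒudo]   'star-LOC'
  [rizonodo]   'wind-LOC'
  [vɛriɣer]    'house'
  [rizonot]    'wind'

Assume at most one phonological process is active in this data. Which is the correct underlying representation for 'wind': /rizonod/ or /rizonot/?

The stem for 'wind' ends in [t] in [rizonot] but [d] in [rizonodo].
Compare 'star', with invariant [d] in [zeŋɔʒud] and [zeŋɔʒudo]: an analysis with underlying /d/ and a rule producing [t] in isolation would wrongly predict alternation here too.
So /t/ is underlying, and a rule of intervocalic voicing — voiceless stops become voiced between vowels — gives [d].

/rizonot/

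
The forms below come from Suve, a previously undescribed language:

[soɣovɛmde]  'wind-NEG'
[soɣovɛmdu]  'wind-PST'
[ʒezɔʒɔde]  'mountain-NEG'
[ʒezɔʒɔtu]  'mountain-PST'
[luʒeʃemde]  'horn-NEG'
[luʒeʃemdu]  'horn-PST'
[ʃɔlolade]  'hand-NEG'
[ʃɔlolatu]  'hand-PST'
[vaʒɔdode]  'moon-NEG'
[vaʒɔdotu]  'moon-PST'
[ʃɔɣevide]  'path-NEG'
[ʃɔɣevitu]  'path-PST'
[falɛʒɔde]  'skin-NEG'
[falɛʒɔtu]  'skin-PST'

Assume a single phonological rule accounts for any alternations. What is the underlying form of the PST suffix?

/-tu/

The PST morpheme has two allomorphs, [-du] and [-tu].
The NEG suffix, which begins with [d], is invariant after every stem; so [d] is not altered by any rule here.
So the underlying form is /-tu/, and voiceless stops become voiced after a nasal.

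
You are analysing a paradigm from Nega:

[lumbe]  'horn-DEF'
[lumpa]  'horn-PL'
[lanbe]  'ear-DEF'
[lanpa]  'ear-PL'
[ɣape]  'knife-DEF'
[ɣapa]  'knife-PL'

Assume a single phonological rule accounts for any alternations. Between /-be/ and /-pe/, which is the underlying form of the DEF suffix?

/-be/

The DEF morpheme has two allomorphs, [-be] and [-pe].
The PL suffix, which begins with [p], is invariant after every stem; so [p] is not altered by any rule here.
So the underlying form is /-be/, and voiced stops become voiceless after a vowel.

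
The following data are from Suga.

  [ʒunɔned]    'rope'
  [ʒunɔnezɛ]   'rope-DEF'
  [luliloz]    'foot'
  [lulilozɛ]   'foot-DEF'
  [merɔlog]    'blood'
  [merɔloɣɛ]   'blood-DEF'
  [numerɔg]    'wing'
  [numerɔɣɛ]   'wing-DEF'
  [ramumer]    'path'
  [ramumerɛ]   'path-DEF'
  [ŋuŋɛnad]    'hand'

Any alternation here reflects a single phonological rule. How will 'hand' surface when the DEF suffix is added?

[ŋuŋɛnazɛ]

The root 'rope' surfaces as [ʒunɔned] and [ʒunɔnezɛ], with a stem-final [d] ~ [z] alternation.
If /z/ were underlying and a rule turned it into [d] in isolation, 'foot' would also alternate; but it has [z] in both [luliloz] and [lulilozɛ].
The underlying segment must be /d/; voiced stops become fricatives between vowels, yielding [z] there.
The one attested form of 'hand', [ŋuŋɛnad], shows underlying /ŋuŋɛnad/. Applying the same rule between vowels gives [ŋuŋɛnazɛ].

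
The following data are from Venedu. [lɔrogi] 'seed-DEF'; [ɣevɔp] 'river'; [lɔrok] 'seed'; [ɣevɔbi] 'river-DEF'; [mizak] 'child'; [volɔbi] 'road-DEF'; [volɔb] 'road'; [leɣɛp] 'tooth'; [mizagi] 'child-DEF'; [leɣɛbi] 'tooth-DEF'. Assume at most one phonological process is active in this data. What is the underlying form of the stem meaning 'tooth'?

/leɣɛp/

In [leɣɛp] and [leɣɛbi] the final segment of 'tooth' alternates: [p] ~ [b].
If /b/ were underlying and a rule turned it into [p] in isolation, 'road' would also alternate; but it has [b] in both [volɔb] and [volɔbi].
The alternation reflects intervocalic voicing: voiceless stops become voiced between vowels. /p/ is underlying.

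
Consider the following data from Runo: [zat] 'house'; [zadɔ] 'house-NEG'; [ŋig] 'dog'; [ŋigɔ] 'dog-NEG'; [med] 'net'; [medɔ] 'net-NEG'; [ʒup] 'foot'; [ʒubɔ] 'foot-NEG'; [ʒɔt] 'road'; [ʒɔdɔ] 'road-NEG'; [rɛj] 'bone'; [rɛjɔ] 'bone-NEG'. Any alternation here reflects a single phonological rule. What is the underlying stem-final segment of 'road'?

/t/

The stem for 'road' ends in [t] in [ʒɔt] but [d] in [ʒɔdɔ].
If /d/ were underlying and a rule turned it into [t] in isolation, 'net' would also alternate; but it has [d] in both [med] and [medɔ].
Therefore /t/ is basic and [d] is derived by intervocalic voicing (voiceless stops become voiced between vowels).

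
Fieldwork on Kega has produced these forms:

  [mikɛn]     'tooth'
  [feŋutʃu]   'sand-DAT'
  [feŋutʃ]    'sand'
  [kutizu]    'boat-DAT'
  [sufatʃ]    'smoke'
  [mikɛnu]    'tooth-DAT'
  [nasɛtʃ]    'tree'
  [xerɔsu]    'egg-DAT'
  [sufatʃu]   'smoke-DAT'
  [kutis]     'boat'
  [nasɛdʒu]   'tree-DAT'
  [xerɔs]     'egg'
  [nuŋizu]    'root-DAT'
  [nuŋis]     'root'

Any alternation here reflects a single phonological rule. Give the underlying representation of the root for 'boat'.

In [kutizu] and [kutis] the final segment of 'boat' alternates: [z] ~ [s].
The stem 'egg' ([xerɔsu], [xerɔs]) shows [s] unchanged in both environments, so [s] cannot be basic with [z] derived before the DAT suffix.
The underlying segment must be /z/; voiced obstruents become voiceless word-finally, yielding [s] there.
The underlying form of 'boat' is therefore /kutiz/.

/kutiz/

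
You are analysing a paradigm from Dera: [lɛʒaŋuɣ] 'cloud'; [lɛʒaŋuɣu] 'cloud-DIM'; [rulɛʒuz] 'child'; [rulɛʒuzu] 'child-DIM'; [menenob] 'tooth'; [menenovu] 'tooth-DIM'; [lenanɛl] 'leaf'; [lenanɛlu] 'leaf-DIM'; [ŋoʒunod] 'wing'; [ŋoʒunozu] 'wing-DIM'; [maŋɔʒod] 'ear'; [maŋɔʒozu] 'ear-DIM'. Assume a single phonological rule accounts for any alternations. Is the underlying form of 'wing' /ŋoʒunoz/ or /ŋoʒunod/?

'wing' shows [d] ~ [z] at the end of the stem ([ŋoʒunod] vs [ŋoʒunozu]).
Compare 'child', with invariant [z] in [rulɛʒuz] and [rulɛʒuzu]: an analysis with underlying /z/ and a rule producing [d] in isolation would wrongly predict alternation here too.
Therefore /d/ is basic and [z] is derived by intervocalic spirantization (voiced stops become fricatives between vowels).

/ŋoʒunod/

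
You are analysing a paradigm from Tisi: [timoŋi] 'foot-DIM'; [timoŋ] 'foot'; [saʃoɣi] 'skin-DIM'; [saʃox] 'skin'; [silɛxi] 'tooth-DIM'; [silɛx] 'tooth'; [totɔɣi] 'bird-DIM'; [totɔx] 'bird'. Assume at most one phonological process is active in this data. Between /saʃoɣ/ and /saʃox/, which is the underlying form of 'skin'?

The root 'skin' surfaces as [saʃoɣi] and [saʃox], with a stem-final [ɣ] ~ [x] alternation.
If /x/ were underlying and a rule turned it into [ɣ] before the DIM suffix, 'tooth' would also alternate; but it has [x] in both [silɛxi] and [silɛx].
The underlying segment must be /ɣ/; voiced obstruents become voiceless word-finally, yielding [x] there.

/saʃoɣ/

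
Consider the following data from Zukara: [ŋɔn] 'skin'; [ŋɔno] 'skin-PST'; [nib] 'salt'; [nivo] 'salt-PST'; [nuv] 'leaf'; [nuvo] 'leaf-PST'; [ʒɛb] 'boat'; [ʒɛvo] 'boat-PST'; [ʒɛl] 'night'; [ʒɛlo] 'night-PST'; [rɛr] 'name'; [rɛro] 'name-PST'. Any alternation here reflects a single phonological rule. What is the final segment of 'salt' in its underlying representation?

/b/

The stem for 'salt' ends in [b] in [nib] but [v] in [nivo].
The stem 'leaf' ([nuv], [nuvo]) shows [v] unchanged in both environments, so [v] cannot be basic with [b] derived in isolation.
So /b/ is underlying, and a rule of intervocalic spirantization — voiced stops become fricatives between vowels — gives [v].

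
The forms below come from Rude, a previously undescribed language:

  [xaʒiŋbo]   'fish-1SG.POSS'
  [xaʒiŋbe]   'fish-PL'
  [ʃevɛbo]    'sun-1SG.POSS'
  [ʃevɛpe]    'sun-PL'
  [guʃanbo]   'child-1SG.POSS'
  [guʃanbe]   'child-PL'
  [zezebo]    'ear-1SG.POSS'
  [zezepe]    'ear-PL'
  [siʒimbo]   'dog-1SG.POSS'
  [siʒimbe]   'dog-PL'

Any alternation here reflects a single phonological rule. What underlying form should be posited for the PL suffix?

The PL morpheme has two allomorphs, [-be] and [-pe].
The 1SG.POSS suffix, which begins with [b], is invariant after every stem; so [b] is not altered by any rule here.
The PL suffix is therefore /-pe/ underlyingly, with post-nasal voicing: voiceless stops become voiced after a nasal.

/-pe/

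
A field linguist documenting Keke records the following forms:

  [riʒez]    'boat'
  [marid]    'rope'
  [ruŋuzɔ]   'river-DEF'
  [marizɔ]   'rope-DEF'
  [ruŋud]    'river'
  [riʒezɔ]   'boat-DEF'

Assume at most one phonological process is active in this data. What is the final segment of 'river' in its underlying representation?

/d/

In [ruŋud] and [ruŋuzɔ] the final segment of 'river' alternates: [d] ~ [z].
Compare 'boat', with invariant [z] in [riʒez] and [riʒezɔ]: an analysis with underlying /z/ and a rule producing [d] in isolation would wrongly predict alternation here too.
The alternation reflects intervocalic spirantization: voiced stops become fricatives between vowels. /d/ is underlying.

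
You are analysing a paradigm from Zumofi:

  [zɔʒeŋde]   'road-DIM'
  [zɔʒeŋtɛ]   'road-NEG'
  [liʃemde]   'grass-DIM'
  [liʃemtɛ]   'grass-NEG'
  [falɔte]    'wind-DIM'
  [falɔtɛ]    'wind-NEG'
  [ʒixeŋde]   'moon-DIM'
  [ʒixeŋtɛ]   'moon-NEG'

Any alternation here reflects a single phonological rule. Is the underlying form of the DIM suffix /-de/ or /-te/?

The DIM morpheme has two allomorphs, [-de] and [-te].
By contrast the NEG suffix keeps its initial [t] throughout — that segment must be underlying.
The DIM suffix is therefore /-de/ underlyingly, with post-vocalic devoicing: voiced stops become voiceless after a vowel.

/-de/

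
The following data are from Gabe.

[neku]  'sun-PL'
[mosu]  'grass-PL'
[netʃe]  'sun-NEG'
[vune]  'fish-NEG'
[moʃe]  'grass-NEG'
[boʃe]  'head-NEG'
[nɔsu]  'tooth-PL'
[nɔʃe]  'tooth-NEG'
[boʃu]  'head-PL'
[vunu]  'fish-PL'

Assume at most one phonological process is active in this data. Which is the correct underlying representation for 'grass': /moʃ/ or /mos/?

'grass' shows [ʃ] ~ [s] at the end of the stem ([moʃe] vs [mosu]).
If /ʃ/ were underlying and a rule turned it into [s] before the PL suffix, 'head' would also alternate; but it has [ʃ] in both [boʃe] and [boʃu].
The underlying segment must be /s/; /k/ and /s/ become palato-alveolar [tʃ] and [ʃ] before a front vowel, yielding [ʃ] there.

/mos/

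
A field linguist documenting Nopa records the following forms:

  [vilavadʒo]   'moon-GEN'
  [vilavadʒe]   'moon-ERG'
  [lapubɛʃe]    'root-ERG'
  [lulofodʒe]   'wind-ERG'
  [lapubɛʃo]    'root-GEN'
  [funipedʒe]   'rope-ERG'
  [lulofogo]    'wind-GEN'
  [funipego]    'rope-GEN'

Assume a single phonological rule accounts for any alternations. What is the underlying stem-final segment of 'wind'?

/g/

The stem for 'wind' ends in [dʒ] in [lulofodʒe] but [g] in [lulofogo].
But 'moon' keeps [dʒ] in both environments ([vilavadʒe], [vilavadʒo]), so there is no rule changing /dʒ/ to [g] before the GEN suffix.
So /g/ is underlying, and a rule of palatalization before a front vowel — /g/ becomes palato-alveolar [dʒ] before a front vowel — gives [dʒ].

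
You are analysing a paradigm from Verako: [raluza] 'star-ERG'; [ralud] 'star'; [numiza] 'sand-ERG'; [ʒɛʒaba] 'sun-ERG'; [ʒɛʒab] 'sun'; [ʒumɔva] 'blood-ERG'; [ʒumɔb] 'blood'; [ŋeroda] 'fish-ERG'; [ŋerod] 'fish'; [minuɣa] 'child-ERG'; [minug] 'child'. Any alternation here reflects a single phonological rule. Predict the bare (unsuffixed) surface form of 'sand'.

The stem for 'star' ends in [z] in [raluza] but [d] in [ralud].
The stem 'fish' ([ŋeroda], [ŋerod]) shows [d] unchanged in both environments, so [d] cannot be basic with [z] derived before the ERG suffix.
So /z/ is underlying, and a rule of word-final hardening — voiced fricatives become stops word-finally — gives [d].
From [numiza] the stem 'sand' is /numiz/; word-finally this yields [numid].

[numid]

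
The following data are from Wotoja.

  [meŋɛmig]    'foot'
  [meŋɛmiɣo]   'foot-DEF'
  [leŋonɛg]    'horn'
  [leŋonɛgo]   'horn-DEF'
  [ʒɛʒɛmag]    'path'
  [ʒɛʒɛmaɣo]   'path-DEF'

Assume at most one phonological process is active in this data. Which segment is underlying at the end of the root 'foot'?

/ɣ/

The root 'foot' surfaces as [meŋɛmig] and [meŋɛmiɣo], with a stem-final [g] ~ [ɣ] alternation.
But 'horn' keeps [g] in both environments ([leŋonɛg], [leŋonɛgo]), so there is no rule changing /g/ to [ɣ] before the DEF suffix.
So /ɣ/ is underlying, and a rule of word-final hardening — voiced fricatives become stops word-finally — gives [g].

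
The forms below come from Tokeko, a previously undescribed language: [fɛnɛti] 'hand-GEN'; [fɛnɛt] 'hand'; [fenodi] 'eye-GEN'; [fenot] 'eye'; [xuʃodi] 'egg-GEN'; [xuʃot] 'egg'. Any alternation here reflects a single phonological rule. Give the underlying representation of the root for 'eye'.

/fenod/

In [fenodi] and [fenot] the final segment of 'eye' alternates: [d] ~ [t].
Compare 'hand', with invariant [t] in [fɛnɛti] and [fɛnɛt]: an analysis with underlying /t/ and a rule producing [d] before the GEN suffix would wrongly predict alternation here too.
The underlying segment must be /d/; voiced obstruents become voiceless word-finally, yielding [t] there.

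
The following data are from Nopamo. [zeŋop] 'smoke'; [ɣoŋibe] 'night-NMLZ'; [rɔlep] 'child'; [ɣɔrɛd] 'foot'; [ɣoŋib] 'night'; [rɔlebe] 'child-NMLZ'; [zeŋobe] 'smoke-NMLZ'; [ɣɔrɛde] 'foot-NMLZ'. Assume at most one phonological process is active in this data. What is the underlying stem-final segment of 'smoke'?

/p/

In [zeŋobe] and [zeŋop] the final segment of 'smoke' alternates: [b] ~ [p].
The stem 'night' ([ɣoŋibe], [ɣoŋib]) shows [b] unchanged in both environments, so [b] cannot be basic with [p] derived in isolation.
The underlying segment must be /p/; voiceless stops become voiced between vowels, yielding [b] there.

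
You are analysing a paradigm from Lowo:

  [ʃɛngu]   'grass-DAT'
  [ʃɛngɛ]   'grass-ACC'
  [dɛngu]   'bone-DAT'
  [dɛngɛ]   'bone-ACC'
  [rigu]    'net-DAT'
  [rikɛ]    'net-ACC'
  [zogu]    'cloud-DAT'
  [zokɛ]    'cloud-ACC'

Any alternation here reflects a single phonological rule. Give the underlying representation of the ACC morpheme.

/-kɛ/

The ACC suffix surfaces as [-gɛ] and [-kɛ], depending on the final segment of the stem.
By contrast the DAT suffix keeps its initial [g] throughout — that segment must be underlying.
The ACC suffix is therefore /-kɛ/ underlyingly, with post-nasal voicing: voiceless stops become voiced after a nasal.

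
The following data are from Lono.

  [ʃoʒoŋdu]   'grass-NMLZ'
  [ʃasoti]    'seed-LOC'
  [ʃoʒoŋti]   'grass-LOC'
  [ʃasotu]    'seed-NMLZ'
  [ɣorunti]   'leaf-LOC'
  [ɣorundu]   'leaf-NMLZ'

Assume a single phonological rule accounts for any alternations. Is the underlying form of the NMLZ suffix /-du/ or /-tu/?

The NMLZ morpheme has two allomorphs, [-du] and [-tu].
The LOC suffix, which begins with [t], is invariant after every stem; so [t] is not altered by any rule here.
The NMLZ suffix is therefore /-du/ underlyingly, with post-vocalic devoicing: voiced stops become voiceless after a vowel.

/-du/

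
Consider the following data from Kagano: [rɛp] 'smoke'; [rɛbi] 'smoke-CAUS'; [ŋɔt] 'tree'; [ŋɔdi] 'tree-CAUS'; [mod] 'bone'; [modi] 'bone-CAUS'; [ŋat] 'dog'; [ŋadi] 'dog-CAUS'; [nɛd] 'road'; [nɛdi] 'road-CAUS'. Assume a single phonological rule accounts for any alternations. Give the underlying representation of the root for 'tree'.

The root 'tree' surfaces as [ŋɔt] and [ŋɔdi], with a stem-final [t] ~ [d] alternation.
The stem 'road' ([nɛd], [nɛdi]) shows [d] unchanged in both environments, so [d] cannot be basic with [t] derived in isolation.
Therefore /t/ is basic and [d] is derived by intervocalic voicing (voiceless stops become voiced between vowels).
Hence 'tree' is /ŋɔt/ underlyingly.

/ŋɔt/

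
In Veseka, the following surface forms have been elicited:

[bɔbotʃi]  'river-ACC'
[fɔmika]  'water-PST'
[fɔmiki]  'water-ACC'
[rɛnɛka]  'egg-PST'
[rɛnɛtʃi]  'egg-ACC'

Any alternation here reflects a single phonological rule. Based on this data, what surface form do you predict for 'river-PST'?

[bɔboka]

The root 'egg' surfaces as [rɛnɛka] and [rɛnɛtʃi], with a stem-final [k] ~ [tʃ] alternation.
Compare 'water', with invariant [k] in [fɔmika] and [fɔmiki]: an analysis with underlying /k/ and a rule producing [tʃ] before the ACC suffix would wrongly predict alternation here too.
Therefore /tʃ/ is basic and [k] is derived by depalatalization (palato-alveolar /tʃ/ becomes [k] when no front vowel follows).
The one attested form of 'river', [bɔbotʃi], shows underlying /bɔbotʃ/. Applying the same rule when no front vowel follows gives [bɔboka].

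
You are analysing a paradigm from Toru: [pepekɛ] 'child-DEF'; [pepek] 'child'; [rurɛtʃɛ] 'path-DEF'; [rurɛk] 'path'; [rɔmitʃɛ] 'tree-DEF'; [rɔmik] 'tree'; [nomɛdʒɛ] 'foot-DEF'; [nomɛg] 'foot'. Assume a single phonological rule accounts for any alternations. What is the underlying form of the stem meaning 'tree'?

/rɔmitʃ/

The stem for 'tree' ends in [tʃ] in [rɔmitʃɛ] but [k] in [rɔmik].
But 'child' keeps [k] in both environments ([pepekɛ], [pepek]), so there is no rule changing /k/ to [tʃ] before the DEF suffix.
The underlying segment must be /tʃ/; palato-alveolar /tʃ/ and /dʒ/ become [k] and [g] when no front vowel follows, yielding [k] there.
So 'tree' = /rɔmitʃ/.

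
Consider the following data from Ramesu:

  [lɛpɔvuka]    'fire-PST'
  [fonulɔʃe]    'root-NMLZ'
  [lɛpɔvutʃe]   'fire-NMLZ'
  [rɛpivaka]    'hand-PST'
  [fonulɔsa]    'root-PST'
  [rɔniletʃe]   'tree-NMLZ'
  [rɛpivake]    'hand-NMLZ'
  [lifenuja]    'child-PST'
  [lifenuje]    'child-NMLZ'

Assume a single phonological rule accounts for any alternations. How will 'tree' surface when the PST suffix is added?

[rɔnileka]

The stem for 'fire' ends in [k] in [lɛpɔvuka] but [tʃ] in [lɛpɔvutʃe].
The stem 'hand' ([rɛpivaka], [rɛpivake]) shows [k] unchanged in both environments, so [k] cannot be basic with [tʃ] derived before the NMLZ suffix.
The alternation reflects depalatalization: palato-alveolar /tʃ/ and /ʃ/ become [k] and [s] when no front vowel follows. /tʃ/ is underlying.
The one attested form of 'tree', [rɔniletʃe], shows underlying /rɔniletʃ/. Applying the same rule when no front vowel follows gives [rɔnileka].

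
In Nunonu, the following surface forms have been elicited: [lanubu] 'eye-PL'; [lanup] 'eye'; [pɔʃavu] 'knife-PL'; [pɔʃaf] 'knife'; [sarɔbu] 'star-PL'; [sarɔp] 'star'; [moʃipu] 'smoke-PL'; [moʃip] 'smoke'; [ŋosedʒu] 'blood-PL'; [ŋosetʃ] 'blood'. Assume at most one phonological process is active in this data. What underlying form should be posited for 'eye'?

/lanub/

The root 'eye' surfaces as [lanubu] and [lanup], with a stem-final [b] ~ [p] alternation.
Compare 'smoke', with invariant [p] in [moʃipu] and [moʃip]: an analysis with underlying /p/ and a rule producing [b] before the PL suffix would wrongly predict alternation here too.
So /b/ is underlying, and a rule of word-final obstruent devoicing — voiced obstruents become voiceless word-finally — gives [p].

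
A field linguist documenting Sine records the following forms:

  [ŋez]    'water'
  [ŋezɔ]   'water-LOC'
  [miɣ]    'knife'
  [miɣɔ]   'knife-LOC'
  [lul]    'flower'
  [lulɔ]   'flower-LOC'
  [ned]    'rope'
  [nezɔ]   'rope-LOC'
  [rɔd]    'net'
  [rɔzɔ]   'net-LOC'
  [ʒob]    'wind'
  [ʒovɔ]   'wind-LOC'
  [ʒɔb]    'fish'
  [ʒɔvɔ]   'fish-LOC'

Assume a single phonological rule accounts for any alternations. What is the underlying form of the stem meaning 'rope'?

/ned/

The stem for 'rope' ends in [d] in [ned] but [z] in [nezɔ].
Compare 'water', with invariant [z] in [ŋez] and [ŋezɔ]: an analysis with underlying /z/ and a rule producing [d] in isolation would wrongly predict alternation here too.
So /d/ is underlying, and a rule of intervocalic spirantization — voiced stops become fricatives between vowels — gives [z].
So 'rope' = /ned/.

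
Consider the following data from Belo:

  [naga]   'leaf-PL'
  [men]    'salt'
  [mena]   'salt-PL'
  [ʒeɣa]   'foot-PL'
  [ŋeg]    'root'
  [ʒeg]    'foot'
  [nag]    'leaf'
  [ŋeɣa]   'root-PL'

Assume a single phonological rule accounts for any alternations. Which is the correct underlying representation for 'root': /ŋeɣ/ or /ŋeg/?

'root' shows [g] ~ [ɣ] at the end of the stem ([ŋeg] vs [ŋeɣa]).
But 'leaf' keeps [g] in both environments ([nag], [naga]), so there is no rule changing /g/ to [ɣ] before the PL suffix.
Therefore /ɣ/ is basic and [g] is derived by word-final hardening (voiced fricatives become stops word-finally).

/ŋeɣ/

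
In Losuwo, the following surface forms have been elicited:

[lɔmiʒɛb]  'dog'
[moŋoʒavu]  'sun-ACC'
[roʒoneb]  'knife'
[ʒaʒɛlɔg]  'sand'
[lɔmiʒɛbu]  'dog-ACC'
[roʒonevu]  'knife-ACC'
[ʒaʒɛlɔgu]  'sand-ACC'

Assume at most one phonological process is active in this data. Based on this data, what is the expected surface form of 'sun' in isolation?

The stem for 'knife' ends in [v] in [roʒonevu] but [b] in [roʒoneb].
But 'dog' keeps [b] in both environments ([lɔmiʒɛbu], [lɔmiʒɛb]), so there is no rule changing /b/ to [v] before the ACC suffix.
The underlying segment must be /v/; voiced fricatives become stops word-finally, yielding [b] there.
The one attested form of 'sun', [moŋoʒavu], shows underlying /moŋoʒav/. Applying the same rule word-finally gives [moŋoʒab].

[moŋoʒab]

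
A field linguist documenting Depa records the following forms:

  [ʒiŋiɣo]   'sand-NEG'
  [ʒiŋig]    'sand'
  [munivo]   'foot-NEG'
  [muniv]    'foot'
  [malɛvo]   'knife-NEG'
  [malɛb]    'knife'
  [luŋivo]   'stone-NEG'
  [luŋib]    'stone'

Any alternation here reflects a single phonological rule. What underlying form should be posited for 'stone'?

The root 'stone' surfaces as [luŋivo] and [luŋib], with a stem-final [v] ~ [b] alternation.
Compare 'foot', with invariant [v] in [munivo] and [muniv]: an analysis with underlying /v/ and a rule producing [b] in isolation would wrongly predict alternation here too.
So /b/ is underlying, and a rule of intervocalic spirantization — voiced stops become fricatives between vowels — gives [v].

/luŋib/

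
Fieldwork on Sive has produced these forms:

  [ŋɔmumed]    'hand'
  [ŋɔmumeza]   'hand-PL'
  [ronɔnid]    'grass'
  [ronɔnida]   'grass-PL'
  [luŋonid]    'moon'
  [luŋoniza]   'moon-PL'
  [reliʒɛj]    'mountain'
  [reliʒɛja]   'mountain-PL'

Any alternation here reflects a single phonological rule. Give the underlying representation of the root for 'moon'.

/luŋoniz/

'moon' shows [d] ~ [z] at the end of the stem ([luŋonid] vs [luŋoniza]).
Compare 'grass', with invariant [d] in [ronɔnid] and [ronɔnida]: an analysis with underlying /d/ and a rule producing [z] before the PL suffix would wrongly predict alternation here too.
So /z/ is underlying, and a rule of word-final hardening — voiced fricatives become stops word-finally — gives [d].
Hence 'moon' is /luŋoniz/ underlyingly.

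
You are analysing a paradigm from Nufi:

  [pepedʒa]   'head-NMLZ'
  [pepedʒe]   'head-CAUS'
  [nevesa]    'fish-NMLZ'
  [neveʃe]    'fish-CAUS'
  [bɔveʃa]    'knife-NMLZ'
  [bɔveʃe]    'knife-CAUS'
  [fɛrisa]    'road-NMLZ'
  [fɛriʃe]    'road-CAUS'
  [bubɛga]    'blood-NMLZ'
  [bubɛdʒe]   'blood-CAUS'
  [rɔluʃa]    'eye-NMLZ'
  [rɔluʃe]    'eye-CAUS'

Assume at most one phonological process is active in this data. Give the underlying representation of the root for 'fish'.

In [nevesa] and [neveʃe] the final segment of 'fish' alternates: [s] ~ [ʃ].
But 'eye' keeps [ʃ] in both environments ([rɔluʃa], [rɔluʃe]), so there is no rule changing /ʃ/ to [s] before the NMLZ suffix.
Therefore /s/ is basic and [ʃ] is derived by palatalization before a front vowel (/g/ and /s/ become palato-alveolar [dʒ] and [ʃ] before a front vowel).

/neves/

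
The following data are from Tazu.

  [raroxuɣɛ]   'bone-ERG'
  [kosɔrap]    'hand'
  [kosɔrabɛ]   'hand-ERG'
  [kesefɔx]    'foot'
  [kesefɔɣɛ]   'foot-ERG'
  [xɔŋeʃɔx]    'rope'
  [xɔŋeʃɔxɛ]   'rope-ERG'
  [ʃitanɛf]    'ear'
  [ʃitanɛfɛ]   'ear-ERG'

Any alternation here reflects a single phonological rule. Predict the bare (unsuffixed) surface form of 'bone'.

[raroxux]

'foot' shows [x] ~ [ɣ] at the end of the stem ([kesefɔx] vs [kesefɔɣɛ]).
Compare 'rope', with invariant [x] in [xɔŋeʃɔx] and [xɔŋeʃɔxɛ]: an analysis with underlying /x/ and a rule producing [ɣ] before the ERG suffix would wrongly predict alternation here too.
The underlying segment must be /ɣ/; voiced obstruents become voiceless word-finally, yielding [x] there.
From [raroxuɣɛ] the stem 'bone' is /raroxuɣ/; word-finally this yields [raroxux].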